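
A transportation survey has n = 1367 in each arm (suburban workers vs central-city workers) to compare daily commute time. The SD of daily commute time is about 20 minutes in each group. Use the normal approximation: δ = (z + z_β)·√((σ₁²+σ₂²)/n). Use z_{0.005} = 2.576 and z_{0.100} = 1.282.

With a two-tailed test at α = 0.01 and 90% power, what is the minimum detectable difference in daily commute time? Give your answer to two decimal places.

Minimum detectable difference ≈ 2.95 minutes

δ = (z_{α/2} + z_β) · √((σ₁²+σ₂²)/n)
  = (2.576 + 1.282) · √(800/1367)
  = 3.858 · √0.58522
  = 3.858 · 0.7650
  = 2.9514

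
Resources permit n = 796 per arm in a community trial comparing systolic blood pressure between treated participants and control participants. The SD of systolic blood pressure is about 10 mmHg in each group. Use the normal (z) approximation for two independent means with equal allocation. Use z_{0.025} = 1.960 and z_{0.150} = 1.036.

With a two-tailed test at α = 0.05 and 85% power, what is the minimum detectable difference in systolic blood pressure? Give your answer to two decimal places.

δ = (z_{α/2} + z_β) · √((σ₁²+σ₂²)/n)
  = (1.960 + 1.036) · √(200/796)
  = 2.996 · √0.25126
  = 2.996 · 0.5013
  = 1.5018

Minimum detectable difference ≈ 1.50 mmHg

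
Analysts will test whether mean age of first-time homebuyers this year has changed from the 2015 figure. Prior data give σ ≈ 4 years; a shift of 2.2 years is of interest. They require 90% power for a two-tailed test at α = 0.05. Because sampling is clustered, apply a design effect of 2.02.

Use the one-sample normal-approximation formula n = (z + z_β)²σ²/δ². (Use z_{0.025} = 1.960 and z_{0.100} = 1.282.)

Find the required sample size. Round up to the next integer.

n = 71

n = (z_{α/2} + z_β)² · σ² / δ²
  = (1.960 + 1.282)² · 4² / 2.2²
  = 10.5106 · 16 / 4.84
  = 34.75
Design effect: 2.02 × 34.75 = 70.19.
Round up → n = 71.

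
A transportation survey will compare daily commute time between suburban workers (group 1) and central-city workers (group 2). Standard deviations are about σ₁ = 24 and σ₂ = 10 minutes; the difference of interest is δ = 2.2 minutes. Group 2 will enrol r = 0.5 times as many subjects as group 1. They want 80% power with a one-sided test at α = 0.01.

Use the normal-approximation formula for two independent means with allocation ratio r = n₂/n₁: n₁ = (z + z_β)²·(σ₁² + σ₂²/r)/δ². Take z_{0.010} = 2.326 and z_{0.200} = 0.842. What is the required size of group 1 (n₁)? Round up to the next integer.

n₁ = (z_α + z_β)² · (σ₁² + σ₂²/r) / δ²
   = (2.326 + 0.842)² · (24² + 10²/0.5) / 2.2²
   = 10.0362 · (576 + 200) / 4.84
   = 10.0362 · 776 / 4.84
   = 1609.11
Round up → n₁ = 1610; n₂ = r·n₁ = 0.5 × 1610 = 805.

n₁ = 1610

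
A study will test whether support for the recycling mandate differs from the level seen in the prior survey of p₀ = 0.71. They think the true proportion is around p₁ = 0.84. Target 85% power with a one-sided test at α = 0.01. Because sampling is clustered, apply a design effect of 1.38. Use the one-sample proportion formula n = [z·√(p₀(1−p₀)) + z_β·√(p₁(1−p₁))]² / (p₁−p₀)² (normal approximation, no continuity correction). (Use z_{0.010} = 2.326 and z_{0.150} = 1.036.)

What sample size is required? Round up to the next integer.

n = 169

n = [z_α·√(p₀q₀) + z_β·√(p₁q₁)]² / (p₁ − p₀)²
  = [2.326·√(0.71·0.29) + 1.036·√(0.84·0.16)]² / (0.13)²
  = [2.326·0.4538 + 1.036·0.3666]² / 0.0169
  = [1.4353]² / 0.0169
  = 121.89
Design effect: 1.38 × 121.89 = 168.21.
Round up → n = 169.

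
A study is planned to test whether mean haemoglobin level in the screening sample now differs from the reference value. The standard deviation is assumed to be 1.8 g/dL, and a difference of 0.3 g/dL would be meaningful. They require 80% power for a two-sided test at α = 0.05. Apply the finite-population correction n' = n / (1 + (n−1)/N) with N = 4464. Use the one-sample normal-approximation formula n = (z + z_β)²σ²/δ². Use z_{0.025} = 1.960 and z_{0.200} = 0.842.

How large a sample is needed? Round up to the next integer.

n = (z_{α/2} + z_β)² · σ² / δ²
  = (1.960 + 0.842)² · 1.8² / 0.3²
  = 7.8512 · 3.24 / 0.09
  = 282.64
Finite-population correction (N = 4464): 282.64 / (1 + (282.64 − 1)/4464) = 265.87.
Round up → n = 266.

n = 266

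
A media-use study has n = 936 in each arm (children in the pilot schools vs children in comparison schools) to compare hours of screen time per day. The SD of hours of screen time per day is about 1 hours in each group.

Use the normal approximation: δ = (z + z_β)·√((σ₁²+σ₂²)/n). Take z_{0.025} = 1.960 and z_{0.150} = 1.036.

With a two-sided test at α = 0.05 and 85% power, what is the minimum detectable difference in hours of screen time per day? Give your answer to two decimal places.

Minimum detectable difference ≈ 0.14 hours

δ = (z_{α/2} + z_β) · √((σ₁²+σ₂²)/n)
  = (1.960 + 1.036) · √(2/936)
  = 2.996 · √0.00214
  = 2.996 · 0.0462
  = 0.1385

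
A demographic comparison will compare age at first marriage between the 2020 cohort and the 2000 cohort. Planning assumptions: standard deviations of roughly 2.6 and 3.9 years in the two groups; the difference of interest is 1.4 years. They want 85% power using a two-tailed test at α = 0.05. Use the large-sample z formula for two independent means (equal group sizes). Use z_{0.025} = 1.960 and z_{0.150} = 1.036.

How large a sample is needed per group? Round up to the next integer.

n = (z_{α/2} + z_β)² · (σ₁² + σ₂²) / δ²
  = (1.960 + 1.036)² · (2.6² + 3.9² = 21.97) / 1.4²
  = 8.9760 · 21.97 / 1.96
  = 100.61
Round up → n = 101 per group.

n = 101 per group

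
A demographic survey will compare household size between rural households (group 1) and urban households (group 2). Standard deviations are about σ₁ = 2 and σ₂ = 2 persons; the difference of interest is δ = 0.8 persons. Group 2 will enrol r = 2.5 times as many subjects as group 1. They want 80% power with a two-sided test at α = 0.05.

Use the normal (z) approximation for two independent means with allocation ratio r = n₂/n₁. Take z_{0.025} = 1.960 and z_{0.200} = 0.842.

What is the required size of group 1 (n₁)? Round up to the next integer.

n₁ = 69

n₁ = (z_{α/2} + z_β)² · (σ₁² + σ₂²/r) / δ²
   = (1.960 + 0.842)² · (2² + 2²/2.5) / 0.8²
   = 7.8512 · (4 + 1.6) / 0.64
   = 7.8512 · 5.6 / 0.64
   = 68.70
Round up → n₁ = 69; n₂ = r·n₁ = 2.5 × 69 = 173.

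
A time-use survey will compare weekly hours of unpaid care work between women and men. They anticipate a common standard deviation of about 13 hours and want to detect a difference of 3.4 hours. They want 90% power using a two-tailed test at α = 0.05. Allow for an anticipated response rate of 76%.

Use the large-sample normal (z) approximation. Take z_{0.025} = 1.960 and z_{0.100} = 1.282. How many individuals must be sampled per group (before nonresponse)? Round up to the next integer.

n = (z_{α/2} + z_β)² · (σ₁² + σ₂²) / δ²
  = (1.960 + 1.282)² · (2·13² = 338) / 3.4²
  = 10.5106 · 338 / 11.56
  = 307.32
Adjust for 76% response: 307.32 / 0.76 = 404.36.
Round up → n = 405 per group.

n = 405 per group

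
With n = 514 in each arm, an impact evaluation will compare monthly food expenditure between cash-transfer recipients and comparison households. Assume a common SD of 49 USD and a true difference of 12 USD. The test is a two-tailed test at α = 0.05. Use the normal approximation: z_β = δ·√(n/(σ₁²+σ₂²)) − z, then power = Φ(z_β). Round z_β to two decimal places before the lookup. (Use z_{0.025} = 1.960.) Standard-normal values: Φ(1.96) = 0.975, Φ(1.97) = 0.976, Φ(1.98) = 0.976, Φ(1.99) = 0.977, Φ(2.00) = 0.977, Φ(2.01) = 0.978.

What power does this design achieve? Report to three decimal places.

z_β = δ·√(n/(σ₁²+σ₂²)) − z_{α/2}
    = 12 · √(514/4802) − 1.960
    = 12 · 0.32717 − 1.960
    = 3.9260 − 1.960 = 1.9660 → 1.97
Power = Φ(1.97) = 0.976.

Power ≈ 0.976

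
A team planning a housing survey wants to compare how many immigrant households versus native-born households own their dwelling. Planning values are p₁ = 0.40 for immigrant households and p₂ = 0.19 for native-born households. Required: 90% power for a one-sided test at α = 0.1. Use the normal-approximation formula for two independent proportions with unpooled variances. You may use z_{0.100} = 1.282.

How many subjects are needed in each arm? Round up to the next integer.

n = (z_α + z_β)² · [p₁(1−p₁) + p₂(1−p₂)] / (p₁ − p₂)²
  = (1.282 + 1.282)² · (0.40·0.60 + 0.19·0.81) / (0.21)²
  = (2.564)² · (0.2400 + 0.1539) / 0.0441
  = 6.5741 · 0.3939 / 0.0441
  = 58.72
Round up → n = 59 per group.

n = 59 per group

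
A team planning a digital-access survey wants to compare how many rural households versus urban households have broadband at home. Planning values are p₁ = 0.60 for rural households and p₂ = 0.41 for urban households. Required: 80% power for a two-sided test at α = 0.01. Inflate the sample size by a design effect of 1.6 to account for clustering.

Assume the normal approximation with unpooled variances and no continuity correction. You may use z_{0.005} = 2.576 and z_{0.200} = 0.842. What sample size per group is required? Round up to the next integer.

n = 250 per group

n = (z_{α/2} + z_β)² · [p₁(1−p₁) + p₂(1−p₂)] / (p₁ − p₂)²
  = (2.576 + 0.842)² · (0.60·0.40 + 0.41·0.59) / (0.19)²
  = (3.418)² · (0.2400 + 0.2419) / 0.0361
  = 11.6827 · 0.4819 / 0.0361
  = 155.95
Design effect: 1.6 × 155.95 = 249.52.
Round up → n = 250 per group.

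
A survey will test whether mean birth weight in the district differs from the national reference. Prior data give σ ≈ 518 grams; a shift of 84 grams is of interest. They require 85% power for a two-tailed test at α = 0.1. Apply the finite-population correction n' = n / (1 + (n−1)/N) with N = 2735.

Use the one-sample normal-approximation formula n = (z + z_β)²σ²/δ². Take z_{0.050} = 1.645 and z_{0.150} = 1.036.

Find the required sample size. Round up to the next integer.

n = 249

n = (z_{α/2} + z_β)² · σ² / δ²
  = (1.645 + 1.036)² · 518² / 84²
  = 7.1878 · 268324 / 7056
  = 273.33
Finite-population correction (N = 2735): 273.33 / (1 + (273.33 − 1)/2735) = 248.58.
Round up → n = 249.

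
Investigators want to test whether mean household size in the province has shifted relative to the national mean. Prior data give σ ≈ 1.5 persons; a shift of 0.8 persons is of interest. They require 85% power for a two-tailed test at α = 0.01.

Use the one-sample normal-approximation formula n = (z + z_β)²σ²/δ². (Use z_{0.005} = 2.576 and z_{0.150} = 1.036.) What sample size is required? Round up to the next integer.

n = (z_{α/2} + z_β)² · σ² / δ²
  = (2.576 + 1.036)² · 1.5² / 0.8²
  = 13.0465 · 2.25 / 0.64
  = 45.87
Round up → n = 46.

n = 46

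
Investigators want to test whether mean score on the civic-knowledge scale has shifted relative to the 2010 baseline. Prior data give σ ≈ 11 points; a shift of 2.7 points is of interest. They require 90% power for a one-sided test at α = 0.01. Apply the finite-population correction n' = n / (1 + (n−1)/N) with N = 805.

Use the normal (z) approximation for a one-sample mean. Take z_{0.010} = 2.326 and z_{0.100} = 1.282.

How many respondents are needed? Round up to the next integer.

n = (z_α + z_β)² · σ² / δ²
  = (2.326 + 1.282)² · 11² / 2.7²
  = 13.0177 · 121 / 7.29
  = 216.07
Finite-population correction (N = 805): 216.07 / (1 + (216.07 − 1)/805) = 170.51.
Round up → n = 171.

n = 171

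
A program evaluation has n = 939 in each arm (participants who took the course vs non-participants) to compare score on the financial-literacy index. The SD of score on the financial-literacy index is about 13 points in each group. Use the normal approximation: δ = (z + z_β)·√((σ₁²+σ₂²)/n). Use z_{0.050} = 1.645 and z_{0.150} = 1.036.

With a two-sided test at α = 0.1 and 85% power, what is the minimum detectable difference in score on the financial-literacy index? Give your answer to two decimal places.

δ = (z_{α/2} + z_β) · √((σ₁²+σ₂²)/n)
  = (1.645 + 1.036) · √(338/939)
  = 2.681 · √0.35996
  = 2.681 · 0.6000
  = 1.6085

Minimum detectable difference ≈ 1.61 points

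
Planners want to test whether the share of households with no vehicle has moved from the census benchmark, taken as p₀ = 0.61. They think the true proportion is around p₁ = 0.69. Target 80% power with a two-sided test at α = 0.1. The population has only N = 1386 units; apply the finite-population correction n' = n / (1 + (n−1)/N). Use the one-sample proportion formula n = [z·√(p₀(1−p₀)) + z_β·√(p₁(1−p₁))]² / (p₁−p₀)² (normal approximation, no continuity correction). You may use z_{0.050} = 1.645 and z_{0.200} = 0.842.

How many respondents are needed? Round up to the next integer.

n = 192

n = [z_{α/2}·√(p₀q₀) + z_β·√(p₁q₁)]² / (p₁ − p₀)²
  = [1.645·√(0.61·0.39) + 0.842·√(0.69·0.31)]² / (0.08)²
  = [1.645·0.4877 + 0.842·0.4625]² / 0.0064
  = [1.1918]² / 0.0064
  = 221.92
Finite-population correction (N = 1386): 221.92 / (1 + (221.92 − 1)/1386) = 191.41.
Round up → n = 192.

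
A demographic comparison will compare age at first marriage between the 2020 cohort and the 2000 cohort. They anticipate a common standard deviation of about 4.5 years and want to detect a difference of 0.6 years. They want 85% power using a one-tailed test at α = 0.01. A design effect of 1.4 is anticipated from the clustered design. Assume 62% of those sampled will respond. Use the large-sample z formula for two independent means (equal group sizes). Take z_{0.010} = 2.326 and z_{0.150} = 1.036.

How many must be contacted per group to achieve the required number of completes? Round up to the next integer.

n = (z_α + z_β)² · (σ₁² + σ₂²) / δ²
  = (2.326 + 1.036)² · (2·4.5² = 40.5) / 0.6²
  = 11.3030 · 40.5 / 0.36
  = 1271.59
Design effect: 1.4 × 1271.59 = 1780.23.
Adjust for 62% response: 1780.23 / 0.62 = 2871.34.
Round up → n = 2872 per group.

n = 2872 per group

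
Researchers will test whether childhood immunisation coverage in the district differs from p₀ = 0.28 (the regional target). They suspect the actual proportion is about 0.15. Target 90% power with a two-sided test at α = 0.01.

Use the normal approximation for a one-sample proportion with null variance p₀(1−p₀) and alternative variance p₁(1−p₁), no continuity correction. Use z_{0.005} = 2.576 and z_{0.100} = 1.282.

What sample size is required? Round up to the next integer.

n = 155

n = [z_{α/2}·√(p₀q₀) + z_β·√(p₁q₁)]² / (p₁ − p₀)²
  = [2.576·√(0.28·0.72) + 1.282·√(0.15·0.85)]² / (-0.13)²
  = [2.576·0.4490 + 1.282·0.3571]² / 0.0169
  = [1.6144]² / 0.0169
  = 154.22
Round up → n = 155.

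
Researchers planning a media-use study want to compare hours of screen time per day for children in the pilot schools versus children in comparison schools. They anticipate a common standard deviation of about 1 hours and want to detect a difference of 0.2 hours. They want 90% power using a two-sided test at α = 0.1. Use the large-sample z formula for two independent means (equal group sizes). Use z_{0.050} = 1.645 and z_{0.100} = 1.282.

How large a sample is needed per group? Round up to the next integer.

n = 429 per group

n = (z_{α/2} + z_β)² · (σ₁² + σ₂²) / δ²
  = (1.645 + 1.282)² · (2·1² = 2) / 0.2²
  = 8.5673 · 2 / 0.04
  = 428.37
Round up → n = 429 per group.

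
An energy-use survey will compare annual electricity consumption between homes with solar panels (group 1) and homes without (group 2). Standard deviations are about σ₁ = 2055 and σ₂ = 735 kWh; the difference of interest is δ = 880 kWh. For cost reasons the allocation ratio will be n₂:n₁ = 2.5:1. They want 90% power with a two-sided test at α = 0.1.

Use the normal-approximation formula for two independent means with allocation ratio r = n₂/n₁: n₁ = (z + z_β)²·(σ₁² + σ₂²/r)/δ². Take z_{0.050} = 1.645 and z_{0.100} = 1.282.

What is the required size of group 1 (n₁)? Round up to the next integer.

n₁ = (z_{α/2} + z_β)² · (σ₁² + σ₂²/r) / δ²
   = (1.645 + 1.282)² · (2055² + 735²/2.5) / 880²
   = 8.5673 · (4223025 + 216090) / 774400
   = 8.5673 · 4439115 / 774400
   = 49.11
Round up → n₁ = 50; n₂ = r·n₁ = 2.5 × 50 = 125.

n₁ = 50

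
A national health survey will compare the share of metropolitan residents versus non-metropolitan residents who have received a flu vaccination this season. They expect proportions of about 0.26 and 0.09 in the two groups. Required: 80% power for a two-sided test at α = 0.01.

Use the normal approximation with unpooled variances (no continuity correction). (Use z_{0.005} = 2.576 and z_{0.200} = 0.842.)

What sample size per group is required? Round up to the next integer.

n = (z_{α/2} + z_β)² · [p₁(1−p₁) + p₂(1−p₂)] / (p₁ − p₂)²
  = (2.576 + 0.842)² · (0.26·0.74 + 0.09·0.91) / (0.17)²
  = (3.418)² · (0.1924 + 0.0819) / 0.0289
  = 11.6827 · 0.2743 / 0.0289
  = 110.88
Round up → n = 111 per group.

n = 111 per group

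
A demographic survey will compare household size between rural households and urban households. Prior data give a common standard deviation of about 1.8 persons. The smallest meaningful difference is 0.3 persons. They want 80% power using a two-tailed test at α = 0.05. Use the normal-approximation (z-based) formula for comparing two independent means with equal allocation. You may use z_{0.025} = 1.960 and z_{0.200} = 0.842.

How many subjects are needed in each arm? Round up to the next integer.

n = 566 per group

n = (z_{α/2} + z_β)² · (σ₁² + σ₂²) / δ²
  = (1.960 + 0.842)² · (2·1.8² = 6.48) / 0.3²
  = 7.8512 · 6.48 / 0.09
  = 565.29
Round up → n = 566 per group.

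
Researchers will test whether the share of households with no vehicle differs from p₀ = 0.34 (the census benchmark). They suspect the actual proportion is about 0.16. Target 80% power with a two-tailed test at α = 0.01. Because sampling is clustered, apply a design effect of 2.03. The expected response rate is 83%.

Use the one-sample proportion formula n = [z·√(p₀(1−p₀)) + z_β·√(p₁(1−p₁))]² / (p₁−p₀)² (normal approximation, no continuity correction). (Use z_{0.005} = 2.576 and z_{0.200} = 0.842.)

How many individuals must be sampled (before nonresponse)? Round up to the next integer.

n = [z_{α/2}·√(p₀q₀) + z_β·√(p₁q₁)]² / (p₁ − p₀)²
  = [2.576·√(0.34·0.66) + 0.842·√(0.16·0.84)]² / (-0.18)²
  = [2.576·0.4737 + 0.842·0.3666]² / 0.0324
  = [1.5290]² / 0.0324
  = 72.15
Design effect: 2.03 × 72.15 = 146.47.
Adjust for 83% response: 146.47 / 0.83 = 176.47.
Round up → n = 177.

n = 177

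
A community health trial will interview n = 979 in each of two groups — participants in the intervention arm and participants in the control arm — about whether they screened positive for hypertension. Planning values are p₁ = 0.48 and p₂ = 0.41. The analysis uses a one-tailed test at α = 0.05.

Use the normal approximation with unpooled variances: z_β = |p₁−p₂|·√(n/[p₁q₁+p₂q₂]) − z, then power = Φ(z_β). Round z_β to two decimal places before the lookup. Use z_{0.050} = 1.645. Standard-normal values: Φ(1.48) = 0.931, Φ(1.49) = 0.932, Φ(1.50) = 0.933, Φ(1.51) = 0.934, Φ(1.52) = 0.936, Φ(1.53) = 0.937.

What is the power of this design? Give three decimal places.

z_β = |p₁−p₂|·√(n/[p₁q₁+p₂q₂]) − z_α
    = 0.07 · √(979/0.4915) − 1.645
    = 0.07 · 44.6303 − 1.645
    = 3.1241 − 1.645 = 1.4791 → 1.48
Power = Φ(1.48) = 0.931.

Power ≈ 0.931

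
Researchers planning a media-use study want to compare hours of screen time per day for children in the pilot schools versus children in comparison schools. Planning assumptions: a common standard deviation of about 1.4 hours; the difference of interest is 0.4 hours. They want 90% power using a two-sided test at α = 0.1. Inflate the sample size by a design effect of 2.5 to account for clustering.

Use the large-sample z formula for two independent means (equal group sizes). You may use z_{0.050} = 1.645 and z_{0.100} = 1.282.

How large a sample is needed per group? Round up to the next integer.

n = 525 per group

n = (z_{α/2} + z_β)² · (σ₁² + σ₂²) / δ²
  = (1.645 + 1.282)² · (2·1.4² = 3.92) / 0.4²
  = 8.5673 · 3.92 / 0.16
  = 209.90
Design effect: 2.5 × 209.90 = 524.75.
Round up → n = 525 per group.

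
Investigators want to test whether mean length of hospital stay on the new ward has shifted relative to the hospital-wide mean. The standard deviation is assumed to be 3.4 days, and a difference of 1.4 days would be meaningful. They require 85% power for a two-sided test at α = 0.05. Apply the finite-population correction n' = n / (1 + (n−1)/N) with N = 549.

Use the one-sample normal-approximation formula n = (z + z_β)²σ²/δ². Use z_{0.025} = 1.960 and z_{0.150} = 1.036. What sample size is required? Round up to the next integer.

n = 49

n = (z_{α/2} + z_β)² · σ² / δ²
  = (1.960 + 1.036)² · 3.4² / 1.4²
  = 8.9760 · 11.56 / 1.96
  = 52.94
Finite-population correction (N = 549): 52.94 / (1 + (52.94 − 1)/549) = 48.36.
Round up → n = 49.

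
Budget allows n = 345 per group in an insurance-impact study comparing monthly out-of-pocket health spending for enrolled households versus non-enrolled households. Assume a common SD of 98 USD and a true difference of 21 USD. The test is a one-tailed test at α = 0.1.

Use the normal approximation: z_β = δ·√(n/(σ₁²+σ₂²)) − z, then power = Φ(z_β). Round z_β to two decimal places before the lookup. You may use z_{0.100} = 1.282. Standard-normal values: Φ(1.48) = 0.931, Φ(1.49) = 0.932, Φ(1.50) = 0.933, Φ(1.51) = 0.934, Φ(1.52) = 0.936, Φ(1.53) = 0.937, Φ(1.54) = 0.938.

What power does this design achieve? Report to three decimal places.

Power ≈ 0.937

z_β = δ·√(n/(σ₁²+σ₂²)) − z_α
    = 21 · √(345/19208) − 1.282
    = 21 · 0.13402 − 1.282
    = 2.8144 − 1.282 = 1.5324 → 1.53
Power = Φ(1.53) = 0.937.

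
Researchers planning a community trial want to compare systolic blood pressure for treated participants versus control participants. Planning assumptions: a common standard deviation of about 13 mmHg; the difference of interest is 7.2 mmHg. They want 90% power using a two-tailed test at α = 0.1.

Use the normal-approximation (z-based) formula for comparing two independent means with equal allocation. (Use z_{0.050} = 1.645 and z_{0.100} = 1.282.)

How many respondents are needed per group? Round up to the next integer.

n = 56 per group

n = (z_{α/2} + z_β)² · (σ₁² + σ₂²) / δ²
  = (1.645 + 1.282)² · (2·13² = 338) / 7.2²
  = 8.5673 · 338 / 51.84
  = 55.86
Round up → n = 56 per group.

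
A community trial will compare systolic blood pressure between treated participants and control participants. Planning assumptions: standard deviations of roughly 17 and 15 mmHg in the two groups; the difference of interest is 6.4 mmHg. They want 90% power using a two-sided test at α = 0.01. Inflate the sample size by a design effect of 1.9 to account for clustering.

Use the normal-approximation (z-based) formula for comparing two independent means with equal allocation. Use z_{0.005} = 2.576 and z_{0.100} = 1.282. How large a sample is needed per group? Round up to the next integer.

n = 355 per group

n = (z_{α/2} + z_β)² · (σ₁² + σ₂²) / δ²
  = (2.576 + 1.282)² · (17² + 15² = 514) / 6.4²
  = 14.8842 · 514 / 40.96
  = 186.78
Design effect: 1.9 × 186.78 = 354.88.
Round up → n = 355 per group.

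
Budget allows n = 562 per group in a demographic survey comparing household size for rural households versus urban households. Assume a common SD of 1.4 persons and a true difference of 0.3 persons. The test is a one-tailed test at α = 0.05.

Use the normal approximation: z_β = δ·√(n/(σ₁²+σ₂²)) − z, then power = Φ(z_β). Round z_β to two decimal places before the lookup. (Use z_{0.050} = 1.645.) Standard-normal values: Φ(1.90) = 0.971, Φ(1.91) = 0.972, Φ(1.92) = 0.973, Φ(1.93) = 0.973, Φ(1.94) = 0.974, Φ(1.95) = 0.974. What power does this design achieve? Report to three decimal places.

z_β = δ·√(n/(σ₁²+σ₂²)) − z_α
    = 0.3 · √(562/3.92) − 1.645
    = 0.3 · 11.97361 − 1.645
    = 3.5921 − 1.645 = 1.9471 → 1.95
Power = Φ(1.95) = 0.974.

Power ≈ 0.974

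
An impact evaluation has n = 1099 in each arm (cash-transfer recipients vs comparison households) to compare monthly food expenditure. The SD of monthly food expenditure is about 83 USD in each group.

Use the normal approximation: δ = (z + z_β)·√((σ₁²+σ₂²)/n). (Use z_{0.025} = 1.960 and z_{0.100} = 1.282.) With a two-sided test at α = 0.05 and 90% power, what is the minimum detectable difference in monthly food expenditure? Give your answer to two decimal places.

Minimum detectable difference ≈ 11.48 USD

δ = (z_{α/2} + z_β) · √((σ₁²+σ₂²)/n)
  = (1.960 + 1.282) · √(13778/1099)
  = 3.242 · √12.5369
  = 3.242 · 3.5407
  = 11.4791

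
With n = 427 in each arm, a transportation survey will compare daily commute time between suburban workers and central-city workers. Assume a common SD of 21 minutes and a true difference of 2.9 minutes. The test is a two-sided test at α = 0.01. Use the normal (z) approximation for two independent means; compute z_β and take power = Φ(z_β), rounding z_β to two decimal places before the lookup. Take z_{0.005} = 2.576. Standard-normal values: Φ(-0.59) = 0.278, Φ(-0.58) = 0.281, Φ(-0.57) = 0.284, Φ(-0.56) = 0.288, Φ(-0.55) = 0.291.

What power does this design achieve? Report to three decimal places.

Power ≈ 0.288

z_β = δ·√(n/(σ₁²+σ₂²)) − z_{α/2}
    = 2.9 · √(427/882) − 2.576
    = 2.9 · 0.69579 − 2.576
    = 2.0178 − 2.576 = -0.5582 → -0.56
Power = Φ(-0.56) = 0.288.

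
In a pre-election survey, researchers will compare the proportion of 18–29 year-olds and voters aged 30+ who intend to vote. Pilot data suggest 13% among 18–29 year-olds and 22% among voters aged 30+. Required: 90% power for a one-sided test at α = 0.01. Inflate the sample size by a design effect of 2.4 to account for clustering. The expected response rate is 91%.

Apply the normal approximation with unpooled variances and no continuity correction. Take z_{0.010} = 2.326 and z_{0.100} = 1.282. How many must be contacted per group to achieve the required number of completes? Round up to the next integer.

n = (z_α + z_β)² · [p₁(1−p₁) + p₂(1−p₂)] / (p₁ − p₂)²
  = (2.326 + 1.282)² · (0.13·0.87 + 0.22·0.78) / (-0.09)²
  = (3.608)² · (0.1131 + 0.1716) / 0.0081
  = 13.0177 · 0.2847 / 0.0081
  = 457.55
Design effect: 2.4 × 457.55 = 1098.11.
Adjust for 91% response: 1098.11 / 0.91 = 1206.72.
Round up → n = 1207 per group.

n = 1207 per group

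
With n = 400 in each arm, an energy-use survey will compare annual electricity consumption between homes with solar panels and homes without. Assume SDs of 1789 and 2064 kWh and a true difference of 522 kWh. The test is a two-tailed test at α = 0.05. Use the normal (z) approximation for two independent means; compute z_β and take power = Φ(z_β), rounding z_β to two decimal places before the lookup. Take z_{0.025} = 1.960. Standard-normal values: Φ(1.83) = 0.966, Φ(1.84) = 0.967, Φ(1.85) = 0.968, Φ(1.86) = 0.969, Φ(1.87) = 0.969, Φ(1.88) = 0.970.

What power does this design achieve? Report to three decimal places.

Power ≈ 0.969

z_β = δ·√(n/(σ₁²+σ₂²)) − z_{α/2}
    = 522 · √(400/7460617) − 1.960
    = 522 · 0.00732 − 1.960
    = 3.8222 − 1.960 = 1.8622 → 1.86
Power = Φ(1.86) = 0.969.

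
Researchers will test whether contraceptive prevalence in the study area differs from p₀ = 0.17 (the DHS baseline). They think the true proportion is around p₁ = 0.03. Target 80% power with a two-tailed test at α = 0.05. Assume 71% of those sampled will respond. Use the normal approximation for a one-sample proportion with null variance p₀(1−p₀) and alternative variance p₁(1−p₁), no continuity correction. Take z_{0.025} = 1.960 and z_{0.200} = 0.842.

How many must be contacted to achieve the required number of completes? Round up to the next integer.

n = 56

n = [z_{α/2}·√(p₀q₀) + z_β·√(p₁q₁)]² / (p₁ − p₀)²
  = [1.960·√(0.17·0.83) + 0.842·√(0.03·0.97)]² / (-0.14)²
  = [1.960·0.3756 + 0.842·0.1706]² / 0.0196
  = [0.8799]² / 0.0196
  = 39.50
Adjust for 71% response: 39.50 / 0.71 = 55.63.
Round up → n = 56.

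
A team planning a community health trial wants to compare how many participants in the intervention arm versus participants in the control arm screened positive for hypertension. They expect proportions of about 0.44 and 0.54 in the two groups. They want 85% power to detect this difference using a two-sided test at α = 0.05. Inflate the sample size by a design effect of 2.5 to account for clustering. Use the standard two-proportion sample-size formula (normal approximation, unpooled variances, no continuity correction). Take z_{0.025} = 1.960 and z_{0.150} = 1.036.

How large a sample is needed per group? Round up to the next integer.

n = 1111 per group

n = (z_{α/2} + z_β)² · [p₁(1−p₁) + p₂(1−p₂)] / (p₁ − p₂)²
  = (1.960 + 1.036)² · (0.44·0.56 + 0.54·0.46) / (-0.10)²
  = (2.996)² · (0.2464 + 0.2484) / 0.0100
  = 8.9760 · 0.4948 / 0.0100
  = 444.13
Design effect: 2.5 × 444.13 = 1110.33.
Round up → n = 1111 per group.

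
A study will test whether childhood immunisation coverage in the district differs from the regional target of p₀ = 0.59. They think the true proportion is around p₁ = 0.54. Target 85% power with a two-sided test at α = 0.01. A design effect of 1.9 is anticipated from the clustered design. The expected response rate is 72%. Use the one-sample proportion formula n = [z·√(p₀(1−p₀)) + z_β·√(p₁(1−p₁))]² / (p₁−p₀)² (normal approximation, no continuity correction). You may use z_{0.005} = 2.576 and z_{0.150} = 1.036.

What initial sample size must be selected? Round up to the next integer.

n = [z_{α/2}·√(p₀q₀) + z_β·√(p₁q₁)]² / (p₁ − p₀)²
  = [2.576·√(0.59·0.41) + 1.036·√(0.54·0.46)]² / (-0.05)²
  = [2.576·0.4918 + 1.036·0.4984]² / 0.0025
  = [1.7833]² / 0.0025
  = 1272.07
Design effect: 1.9 × 1272.07 = 2416.93.
Adjust for 72% response: 2416.93 / 0.72 = 3356.84.
Round up → n = 3357.

n = 3357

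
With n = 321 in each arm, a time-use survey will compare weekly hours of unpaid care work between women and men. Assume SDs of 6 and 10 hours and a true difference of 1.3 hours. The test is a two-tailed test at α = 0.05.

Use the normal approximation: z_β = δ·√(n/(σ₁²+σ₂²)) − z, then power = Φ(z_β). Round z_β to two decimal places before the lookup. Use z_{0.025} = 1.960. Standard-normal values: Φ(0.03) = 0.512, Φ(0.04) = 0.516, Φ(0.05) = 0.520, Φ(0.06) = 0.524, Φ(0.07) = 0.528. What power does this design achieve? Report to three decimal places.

Power ≈ 0.516

z_β = δ·√(n/(σ₁²+σ₂²)) − z_{α/2}
    = 1.3 · √(321/136) − 1.960
    = 1.3 · 1.53632 − 1.960
    = 1.9972 − 1.960 = 0.0372 → 0.04
Power = Φ(0.04) = 0.516.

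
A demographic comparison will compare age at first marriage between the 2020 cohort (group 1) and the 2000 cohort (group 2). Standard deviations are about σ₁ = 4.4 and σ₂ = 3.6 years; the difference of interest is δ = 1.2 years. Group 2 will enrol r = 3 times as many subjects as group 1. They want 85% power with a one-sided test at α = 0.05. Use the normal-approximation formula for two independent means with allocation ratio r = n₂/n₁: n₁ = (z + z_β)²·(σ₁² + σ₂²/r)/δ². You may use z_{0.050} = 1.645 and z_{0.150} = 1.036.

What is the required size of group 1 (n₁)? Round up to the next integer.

n₁ = 119

n₁ = (z_α + z_β)² · (σ₁² + σ₂²/r) / δ²
   = (1.645 + 1.036)² · (4.4² + 3.6²/3) / 1.2²
   = 7.1878 · (19.36 + 4.32) / 1.44
   = 7.1878 · 23.68 / 1.44
   = 118.20
Round up → n₁ = 119; n₂ = r·n₁ = 3 × 119 = 357.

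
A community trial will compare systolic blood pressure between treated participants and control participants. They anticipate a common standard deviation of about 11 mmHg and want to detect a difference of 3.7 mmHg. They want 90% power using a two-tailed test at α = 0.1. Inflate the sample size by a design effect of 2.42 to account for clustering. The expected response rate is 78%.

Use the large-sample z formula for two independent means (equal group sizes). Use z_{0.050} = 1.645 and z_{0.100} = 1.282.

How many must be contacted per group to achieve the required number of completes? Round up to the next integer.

n = (z_{α/2} + z_β)² · (σ₁² + σ₂²) / δ²
  = (1.645 + 1.282)² · (2·11² = 242) / 3.7²
  = 8.5673 · 242 / 13.69
  = 151.45
Design effect: 2.42 × 151.45 = 366.50.
Adjust for 78% response: 366.50 / 0.78 = 469.87.
Round up → n = 470 per group.

n = 470 per group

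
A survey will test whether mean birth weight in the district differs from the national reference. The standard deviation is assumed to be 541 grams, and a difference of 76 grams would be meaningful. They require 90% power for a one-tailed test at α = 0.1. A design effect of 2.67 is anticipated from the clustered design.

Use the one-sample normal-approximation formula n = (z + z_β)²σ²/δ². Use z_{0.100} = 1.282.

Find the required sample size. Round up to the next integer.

n = (z_α + z_β)² · σ² / δ²
  = (1.282 + 1.282)² · 541² / 76²
  = 6.5741 · 292681 / 5776
  = 333.12
Design effect: 2.67 × 333.12 = 889.44.
Round up → n = 890.

n = 890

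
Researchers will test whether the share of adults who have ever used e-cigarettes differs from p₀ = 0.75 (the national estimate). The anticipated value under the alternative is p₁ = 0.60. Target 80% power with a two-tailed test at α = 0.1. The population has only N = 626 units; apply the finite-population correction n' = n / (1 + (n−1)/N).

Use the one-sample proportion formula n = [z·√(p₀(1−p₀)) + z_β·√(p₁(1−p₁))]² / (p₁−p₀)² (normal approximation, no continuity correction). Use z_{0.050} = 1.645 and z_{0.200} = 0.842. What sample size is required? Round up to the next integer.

n = [z_{α/2}·√(p₀q₀) + z_β·√(p₁q₁)]² / (p₁ − p₀)²
  = [1.645·√(0.75·0.25) + 0.842·√(0.60·0.40)]² / (-0.15)²
  = [1.645·0.4330 + 0.842·0.4899]² / 0.0225
  = [1.1248]² / 0.0225
  = 56.23
Finite-population correction (N = 626): 56.23 / (1 + (56.23 − 1)/626) = 51.67.
Round up → n = 52.

n = 52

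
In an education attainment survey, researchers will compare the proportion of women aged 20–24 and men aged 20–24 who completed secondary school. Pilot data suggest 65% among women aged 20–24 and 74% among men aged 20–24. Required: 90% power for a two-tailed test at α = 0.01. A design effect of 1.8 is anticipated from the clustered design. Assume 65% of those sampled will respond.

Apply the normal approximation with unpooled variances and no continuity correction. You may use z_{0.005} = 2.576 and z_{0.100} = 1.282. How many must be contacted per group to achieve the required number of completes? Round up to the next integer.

n = 2137 per group

n = (z_{α/2} + z_β)² · [p₁(1−p₁) + p₂(1−p₂)] / (p₁ − p₂)²
  = (2.576 + 1.282)² · (0.65·0.35 + 0.74·0.26) / (-0.09)²
  = (3.858)² · (0.2275 + 0.1924) / 0.0081
  = 14.8842 · 0.4199 / 0.0081
  = 771.59
Design effect: 1.8 × 771.59 = 1388.86.
Adjust for 65% response: 1388.86 / 0.65 = 2136.70.
Round up → n = 2137 per group.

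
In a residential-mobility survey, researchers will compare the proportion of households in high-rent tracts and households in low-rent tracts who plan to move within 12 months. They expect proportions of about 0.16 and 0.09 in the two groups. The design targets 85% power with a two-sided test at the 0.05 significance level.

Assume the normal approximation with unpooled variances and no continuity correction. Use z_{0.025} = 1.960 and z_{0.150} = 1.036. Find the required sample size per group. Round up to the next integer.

n = 397 per group

n = (z_{α/2} + z_β)² · [p₁(1−p₁) + p₂(1−p₂)] / (p₁ − p₂)²
  = (1.960 + 1.036)² · (0.16·0.84 + 0.09·0.91) / (0.07)²
  = (2.996)² · (0.1344 + 0.0819) / 0.0049
  = 8.9760 · 0.2163 / 0.0049
  = 396.23
Round up → n = 397 per group.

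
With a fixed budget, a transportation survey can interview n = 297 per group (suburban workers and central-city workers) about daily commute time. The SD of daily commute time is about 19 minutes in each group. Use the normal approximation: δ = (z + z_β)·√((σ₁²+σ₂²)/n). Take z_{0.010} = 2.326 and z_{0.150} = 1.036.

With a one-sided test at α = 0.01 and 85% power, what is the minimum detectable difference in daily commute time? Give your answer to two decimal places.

δ = (z_α + z_β) · √((σ₁²+σ₂²)/n)
  = (2.326 + 1.036) · √(722/297)
  = 3.362 · √2.431
  = 3.362 · 1.5592
  = 5.2419

Minimum detectable difference ≈ 5.24 minutes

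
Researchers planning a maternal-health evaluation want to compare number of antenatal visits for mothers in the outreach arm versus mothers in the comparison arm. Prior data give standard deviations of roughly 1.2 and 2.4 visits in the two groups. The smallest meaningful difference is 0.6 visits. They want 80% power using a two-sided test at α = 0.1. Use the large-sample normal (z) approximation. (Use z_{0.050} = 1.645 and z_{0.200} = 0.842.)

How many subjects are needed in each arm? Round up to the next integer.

n = 124 per group

n = (z_{α/2} + z_β)² · (σ₁² + σ₂²) / δ²
  = (1.645 + 0.842)² · (1.2² + 2.4² = 7.2) / 0.6²
  = 6.1852 · 7.2 / 0.36
  = 123.70
Round up → n = 124 per group.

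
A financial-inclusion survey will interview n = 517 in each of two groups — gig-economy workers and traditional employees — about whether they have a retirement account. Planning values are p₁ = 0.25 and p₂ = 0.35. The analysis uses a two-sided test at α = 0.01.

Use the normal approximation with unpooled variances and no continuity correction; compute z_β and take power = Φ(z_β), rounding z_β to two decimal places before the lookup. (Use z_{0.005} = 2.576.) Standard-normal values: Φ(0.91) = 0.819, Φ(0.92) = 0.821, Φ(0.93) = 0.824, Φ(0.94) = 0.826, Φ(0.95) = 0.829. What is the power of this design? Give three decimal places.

Power ≈ 0.829

z_β = |p₁−p₂|·√(n/[p₁q₁+p₂q₂]) − z_{α/2}
    = 0.10 · √(517/0.4150) − 2.576
    = 0.10 · 35.2957 − 2.576
    = 3.5296 − 2.576 = 0.9536 → 0.95
Power = Φ(0.95) = 0.829.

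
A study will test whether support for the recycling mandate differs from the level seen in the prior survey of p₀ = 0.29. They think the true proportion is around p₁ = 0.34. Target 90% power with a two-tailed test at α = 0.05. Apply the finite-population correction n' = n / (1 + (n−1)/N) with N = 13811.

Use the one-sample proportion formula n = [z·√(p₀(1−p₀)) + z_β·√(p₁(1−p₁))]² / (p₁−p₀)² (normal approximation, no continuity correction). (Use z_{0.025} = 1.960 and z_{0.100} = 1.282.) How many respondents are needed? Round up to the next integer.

n = 842

n = [z_{α/2}·√(p₀q₀) + z_β·√(p₁q₁)]² / (p₁ − p₀)²
  = [1.960·√(0.29·0.71) + 1.282·√(0.34·0.66)]² / (0.05)²
  = [1.960·0.4538 + 1.282·0.4737]² / 0.0025
  = [1.4967]² / 0.0025
  = 896.01
Finite-population correction (N = 13811): 896.01 / (1 + (896.01 − 1)/13811) = 841.48.
Round up → n = 842.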